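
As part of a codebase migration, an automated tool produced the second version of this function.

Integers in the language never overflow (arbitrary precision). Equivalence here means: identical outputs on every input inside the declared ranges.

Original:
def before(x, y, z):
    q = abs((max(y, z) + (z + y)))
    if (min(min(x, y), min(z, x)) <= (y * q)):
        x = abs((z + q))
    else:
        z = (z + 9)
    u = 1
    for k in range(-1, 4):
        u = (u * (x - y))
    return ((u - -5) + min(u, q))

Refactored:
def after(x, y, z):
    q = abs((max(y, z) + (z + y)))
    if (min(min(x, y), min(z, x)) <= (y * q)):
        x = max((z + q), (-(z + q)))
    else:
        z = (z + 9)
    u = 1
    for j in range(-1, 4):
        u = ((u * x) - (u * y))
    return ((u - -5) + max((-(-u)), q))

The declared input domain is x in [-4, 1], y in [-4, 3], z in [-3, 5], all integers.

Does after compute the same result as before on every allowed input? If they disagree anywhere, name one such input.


Consider the input x=-4, y=-4, z=-3.
before: q = 10; (min(min(x, y), min(z, x)) <= (y * q)) -> false; z = 6; u = 1; [k=-1]; u = 0; [k=0]; u = 0; [k=1]; u = 0; [k=2]; u = 0; [k=3]; u = 0; return 5
after: q = 10; (min(min(x, y), min(z, x)) <= (y * q)) -> false; z = 6; u = 1; [j=-1]; u = 0; [j=0]; u = 0; [j=1]; u = 0; [j=2]; u = 0; [j=3]; u = 0; return 15
5 != 15, so the rewrite changes behavior.
verdict: not equivalent; witness: x=-4, y=-4, z=-3


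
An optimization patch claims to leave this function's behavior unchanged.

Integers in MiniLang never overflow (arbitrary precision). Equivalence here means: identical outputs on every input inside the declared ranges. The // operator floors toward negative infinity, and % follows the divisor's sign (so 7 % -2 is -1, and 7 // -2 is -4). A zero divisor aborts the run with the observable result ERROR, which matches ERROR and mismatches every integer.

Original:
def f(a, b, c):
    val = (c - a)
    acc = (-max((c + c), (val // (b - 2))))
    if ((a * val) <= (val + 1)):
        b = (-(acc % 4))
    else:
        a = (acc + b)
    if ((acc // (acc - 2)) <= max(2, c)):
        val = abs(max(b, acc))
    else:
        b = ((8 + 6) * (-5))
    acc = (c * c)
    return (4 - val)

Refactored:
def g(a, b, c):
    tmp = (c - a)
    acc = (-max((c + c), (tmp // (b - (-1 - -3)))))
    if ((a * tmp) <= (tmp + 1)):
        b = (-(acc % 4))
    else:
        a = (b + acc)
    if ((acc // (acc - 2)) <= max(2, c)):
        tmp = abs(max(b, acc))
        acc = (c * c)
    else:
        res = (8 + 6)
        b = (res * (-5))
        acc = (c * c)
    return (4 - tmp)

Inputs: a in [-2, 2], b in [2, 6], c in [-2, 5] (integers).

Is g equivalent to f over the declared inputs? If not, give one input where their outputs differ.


The two versions differ — the changes include arithmetic usage differs; and constant usage differs; and local variable names differ; and statement counts differ.
Tracing a=-2, b=5, c=4: f: val becomes 6; next acc becomes -8; next ((a * val) <= (val + 1)) evaluates to true; next b becomes 0; next ((acc // (acc - 2)) <= max(2, c)) evaluates to true; next val becomes 0; next acc becomes 16; next final value 4 | g: tmp becomes 6; next acc becomes -8; next ((a * tmp) <= (tmp + 1)) evaluates to true; next b becomes 0; next ((acc // (acc - 2)) <= max(2, c)) evaluates to true; next tmp becomes 0; next acc becomes 16; next final value 4 — matching result 4.
Sweeping the whole domain (200 inputs) finds no disagreement.
verdict: equivalent


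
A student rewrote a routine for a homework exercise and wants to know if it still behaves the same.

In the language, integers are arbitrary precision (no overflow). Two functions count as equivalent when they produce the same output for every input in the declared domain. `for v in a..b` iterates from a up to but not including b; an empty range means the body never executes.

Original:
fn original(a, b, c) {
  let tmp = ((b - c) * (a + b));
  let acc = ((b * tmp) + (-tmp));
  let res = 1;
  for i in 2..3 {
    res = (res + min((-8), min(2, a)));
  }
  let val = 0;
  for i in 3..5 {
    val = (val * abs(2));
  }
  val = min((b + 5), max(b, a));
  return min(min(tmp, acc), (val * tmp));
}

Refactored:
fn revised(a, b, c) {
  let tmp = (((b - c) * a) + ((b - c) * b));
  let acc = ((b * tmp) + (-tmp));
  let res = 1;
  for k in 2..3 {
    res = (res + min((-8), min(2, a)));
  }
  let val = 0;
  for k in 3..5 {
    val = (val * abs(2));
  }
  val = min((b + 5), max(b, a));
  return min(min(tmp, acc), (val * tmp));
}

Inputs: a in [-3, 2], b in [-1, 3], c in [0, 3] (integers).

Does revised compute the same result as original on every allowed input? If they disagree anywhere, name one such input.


Side by side, the visible changes include: local variable names differ; arithmetic usage differs.
As a probe, take a=0, b=3, c=3: original runs tmp becomes 0; next acc becomes 0; next res becomes 1; next at i=2:; next res becomes -7; next val becomes 0; next at i=3:; next val becomes 0; next at i=4:; next val becomes 0; next val becomes 3; next final value 0; revised runs tmp becomes 0; next acc becomes 0; next res becomes 1; next at k=2:; next res becomes -7; next val becomes 0; next at k=3:; next val becomes 0; next at k=4:; next val becomes 0; next val becomes 3; next final value 0; both end at 0.
Checked all 120 inputs in the declared domain: the outputs agree on every one.
verdict: equivalent


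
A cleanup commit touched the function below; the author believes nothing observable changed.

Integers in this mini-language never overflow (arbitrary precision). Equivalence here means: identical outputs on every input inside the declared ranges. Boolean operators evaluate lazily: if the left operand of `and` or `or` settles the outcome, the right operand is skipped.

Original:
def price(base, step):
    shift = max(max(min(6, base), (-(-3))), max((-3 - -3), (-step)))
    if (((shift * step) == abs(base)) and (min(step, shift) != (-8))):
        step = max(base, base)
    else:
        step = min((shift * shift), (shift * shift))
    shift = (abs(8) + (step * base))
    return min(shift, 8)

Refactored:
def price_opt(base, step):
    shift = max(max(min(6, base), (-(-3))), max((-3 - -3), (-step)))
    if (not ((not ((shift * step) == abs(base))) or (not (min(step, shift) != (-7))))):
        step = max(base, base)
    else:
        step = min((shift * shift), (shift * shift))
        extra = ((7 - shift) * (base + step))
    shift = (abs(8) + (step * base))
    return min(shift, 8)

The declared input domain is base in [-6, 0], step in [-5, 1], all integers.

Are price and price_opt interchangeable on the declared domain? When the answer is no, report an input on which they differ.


Equivalent. The suspicious edit (`8` became `7`) never changes the result for any input inside the declared domain.
Across all 49 domain points the two functions coincide.
One worked example (base=-6, step=1) — price: shift = 3; (((shift * step) == abs(base)) and (min(step, shift) != (-8))) -> false; step = 9; shift = -46; return -46; price_opt: shift = 3; (not ((not ((shift * step) == abs(base))) or (not (min(step, shift) != (-7))))) -> false; step = 9; extra = 12; shift = -46; return -46; agreement on -46.
verdict: equivalent


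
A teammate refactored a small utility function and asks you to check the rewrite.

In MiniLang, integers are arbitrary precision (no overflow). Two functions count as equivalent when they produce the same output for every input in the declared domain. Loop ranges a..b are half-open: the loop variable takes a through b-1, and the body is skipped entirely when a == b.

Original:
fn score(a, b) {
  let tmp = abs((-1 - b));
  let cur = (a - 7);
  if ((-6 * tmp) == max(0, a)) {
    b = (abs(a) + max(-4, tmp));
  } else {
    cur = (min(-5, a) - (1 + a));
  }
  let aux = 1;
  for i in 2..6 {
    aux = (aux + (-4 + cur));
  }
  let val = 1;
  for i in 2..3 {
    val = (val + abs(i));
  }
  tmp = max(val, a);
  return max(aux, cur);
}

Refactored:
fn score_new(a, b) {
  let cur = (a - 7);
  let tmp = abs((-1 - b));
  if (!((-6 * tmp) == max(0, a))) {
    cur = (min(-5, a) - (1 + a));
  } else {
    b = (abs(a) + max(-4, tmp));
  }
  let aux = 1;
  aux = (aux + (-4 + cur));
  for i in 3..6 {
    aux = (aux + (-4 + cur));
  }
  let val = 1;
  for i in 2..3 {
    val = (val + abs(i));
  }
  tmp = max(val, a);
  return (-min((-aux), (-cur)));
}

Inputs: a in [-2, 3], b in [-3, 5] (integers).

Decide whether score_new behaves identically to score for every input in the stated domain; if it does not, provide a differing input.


Equivalent — the differences include min/max/abs usage differs, arithmetic usage differs, loop structure differs, constant usage differs, statement counts differ, boolean connective usage differs, yet no declared input distinguishes the two.
Spot check at a=-2, b=2 — score: tmp becomes 3; next cur becomes -9; next ((-6 * tmp) == max(0, a)) evaluates to false; next cur becomes -4; next aux becomes 1; next at i=2:; next aux becomes -7; next at i=3:; next aux becomes -15; next at i=4:; next aux becomes -23; next at i=5:; next aux becomes -31; next val becomes 1; next at i=2:; next val becomes 3; next tmp becomes 3; next final value -4. score_new: cur becomes -9; next tmp becomes 3; next (!((-6 * tmp) == max(0, a))) evaluates to true; next cur becomes -4; next aux becomes 1; next aux becomes -7; next at i=3:; next aux becomes -15; next at i=4:; next aux becomes -23; next at i=5:; next aux becomes -31; next val becomes 1; next at i=2:; next val becomes 3; next tmp becomes 3; next final value -4. Both give -4.
Across all 54 domain points the two functions coincide.
verdict: equivalent


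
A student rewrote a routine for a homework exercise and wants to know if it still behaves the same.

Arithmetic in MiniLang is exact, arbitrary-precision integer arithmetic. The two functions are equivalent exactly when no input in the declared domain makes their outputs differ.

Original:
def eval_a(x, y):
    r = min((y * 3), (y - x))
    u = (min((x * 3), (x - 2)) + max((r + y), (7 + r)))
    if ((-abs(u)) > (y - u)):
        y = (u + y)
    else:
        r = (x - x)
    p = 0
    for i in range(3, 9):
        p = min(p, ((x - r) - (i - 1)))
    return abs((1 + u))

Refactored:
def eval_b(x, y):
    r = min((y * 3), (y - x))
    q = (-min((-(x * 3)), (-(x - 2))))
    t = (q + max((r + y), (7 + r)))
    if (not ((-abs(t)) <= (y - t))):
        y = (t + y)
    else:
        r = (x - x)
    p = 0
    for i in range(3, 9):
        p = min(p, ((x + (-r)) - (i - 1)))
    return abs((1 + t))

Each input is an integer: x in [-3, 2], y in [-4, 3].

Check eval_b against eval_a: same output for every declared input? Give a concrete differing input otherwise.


Try x=-3, y=-4.
eval_a: r becomes -12; next u becomes -14; next ((-abs(u)) > (y - u)) evaluates to false; next r becomes 0; next p becomes 0; next at i=3:; next p becomes -5; next at i=4:; next p becomes -6; next at i=5:; next p becomes -7; next at i=6:; next p becomes -8; next at i=7:; next p becomes -9; next at i=8:; next p becomes -10; next final value 13
eval_b: r becomes -12; next q becomes -5; next t becomes -10; next (not ((-abs(t)) <= (y - t))) evaluates to false; next r becomes 0; next p becomes 0; next at i=3:; next p becomes -5; next at i=4:; next p becomes -6; next at i=5:; next p becomes -7; next at i=6:; next p becomes -8; next at i=7:; next p becomes -9; next at i=8:; next p becomes -10; next final value 9
13 and 9 differ, so these are not the same function on this domain.
verdict: not equivalent; witness: x=-3, y=-4


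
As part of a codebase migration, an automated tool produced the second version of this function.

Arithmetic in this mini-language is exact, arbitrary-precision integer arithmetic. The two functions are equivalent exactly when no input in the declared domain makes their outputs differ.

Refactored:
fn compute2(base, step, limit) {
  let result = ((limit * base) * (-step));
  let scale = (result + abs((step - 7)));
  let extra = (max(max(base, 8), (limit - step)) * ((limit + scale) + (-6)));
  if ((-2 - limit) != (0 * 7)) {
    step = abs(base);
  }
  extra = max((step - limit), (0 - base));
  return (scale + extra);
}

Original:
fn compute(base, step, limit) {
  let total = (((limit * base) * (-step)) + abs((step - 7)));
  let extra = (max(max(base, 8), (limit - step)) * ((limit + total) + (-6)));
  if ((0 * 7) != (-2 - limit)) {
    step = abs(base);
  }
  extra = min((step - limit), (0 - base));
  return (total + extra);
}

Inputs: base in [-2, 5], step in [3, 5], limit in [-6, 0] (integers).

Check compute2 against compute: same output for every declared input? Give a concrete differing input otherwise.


Evaluate both at base=-2, step=3, limit=-6.
compute: total := -32 | extra := -352 | ((0 * 7) != (-2 - limit)): true | step := 2 | extra := 2 | result -30
compute2: result := -36 | scale := -32 | extra := -352 | ((-2 - limit) != (0 * 7)): true | step := 2 | extra := 8 | result -24
-30 != -24, so the rewrite changes behavior.
verdict: not equivalent; witness: base=-2, step=3, limit=-6


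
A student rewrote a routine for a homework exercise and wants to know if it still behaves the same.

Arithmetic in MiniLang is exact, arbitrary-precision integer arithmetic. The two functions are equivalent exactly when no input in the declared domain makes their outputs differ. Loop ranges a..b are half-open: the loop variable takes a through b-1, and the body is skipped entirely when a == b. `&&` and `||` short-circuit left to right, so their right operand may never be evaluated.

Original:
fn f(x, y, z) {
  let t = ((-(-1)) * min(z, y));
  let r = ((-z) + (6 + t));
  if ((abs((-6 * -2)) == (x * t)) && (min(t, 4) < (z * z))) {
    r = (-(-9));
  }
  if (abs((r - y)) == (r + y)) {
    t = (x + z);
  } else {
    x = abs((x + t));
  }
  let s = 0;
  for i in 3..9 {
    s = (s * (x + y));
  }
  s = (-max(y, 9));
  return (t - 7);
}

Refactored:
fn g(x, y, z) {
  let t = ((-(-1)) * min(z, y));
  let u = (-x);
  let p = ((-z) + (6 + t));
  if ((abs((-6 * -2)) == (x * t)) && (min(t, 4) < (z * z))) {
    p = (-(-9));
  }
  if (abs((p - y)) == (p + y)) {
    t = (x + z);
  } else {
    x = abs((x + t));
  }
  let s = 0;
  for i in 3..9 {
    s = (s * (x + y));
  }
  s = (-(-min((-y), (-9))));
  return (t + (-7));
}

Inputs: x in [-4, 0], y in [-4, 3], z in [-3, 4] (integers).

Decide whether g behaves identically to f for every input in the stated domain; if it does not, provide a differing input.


Changes here: min/max/abs usage differs, plus statement counts differ, plus local variable names differ, plus arithmetic usage differs; the full 320-point sweep finds no disagreement.
verdict: equivalent


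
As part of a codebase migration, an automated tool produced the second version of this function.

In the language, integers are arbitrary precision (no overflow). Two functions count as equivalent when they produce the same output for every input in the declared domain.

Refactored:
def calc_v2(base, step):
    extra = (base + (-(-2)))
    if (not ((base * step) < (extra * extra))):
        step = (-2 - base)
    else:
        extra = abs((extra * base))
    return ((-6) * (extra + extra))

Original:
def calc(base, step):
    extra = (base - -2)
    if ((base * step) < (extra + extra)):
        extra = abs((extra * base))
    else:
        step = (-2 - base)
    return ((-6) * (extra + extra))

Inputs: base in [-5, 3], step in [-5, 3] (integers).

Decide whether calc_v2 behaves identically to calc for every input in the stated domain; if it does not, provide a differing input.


On input base=-5, step=-1, calc returns 36 while calc_v2 returns -180.
verdict: not equivalent; witness: base=-5, step=-1


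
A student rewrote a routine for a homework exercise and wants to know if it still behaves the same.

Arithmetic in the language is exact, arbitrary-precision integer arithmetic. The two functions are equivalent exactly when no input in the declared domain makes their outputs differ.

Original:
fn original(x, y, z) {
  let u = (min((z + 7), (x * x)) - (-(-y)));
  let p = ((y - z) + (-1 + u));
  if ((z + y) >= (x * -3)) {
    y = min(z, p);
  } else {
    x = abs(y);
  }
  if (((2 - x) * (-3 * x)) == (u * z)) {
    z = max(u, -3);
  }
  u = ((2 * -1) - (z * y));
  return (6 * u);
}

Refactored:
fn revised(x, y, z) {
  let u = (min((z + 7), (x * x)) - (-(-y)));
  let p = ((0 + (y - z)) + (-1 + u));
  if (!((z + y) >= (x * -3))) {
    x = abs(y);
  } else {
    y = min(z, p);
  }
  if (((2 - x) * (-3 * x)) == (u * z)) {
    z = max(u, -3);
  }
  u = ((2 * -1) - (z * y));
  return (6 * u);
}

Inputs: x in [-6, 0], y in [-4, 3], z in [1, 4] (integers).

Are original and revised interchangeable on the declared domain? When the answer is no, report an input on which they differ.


Equivalent — the differences include boolean connective usage differs, and constant usage differs, and arithmetic usage differs, yet no declared input distinguishes the two.
Tracing x=-3, y=0, z=3: original: u := 9 | p := 5 | ((z + y) >= (x * -3)): false | x := 0 | (((2 - x) * (-3 * x)) == (u * z)): false | u := -2 | result -12 | revised: u := 9 | p := 5 | (!((z + y) >= (x * -3))): true | x := 0 | (((2 - x) * (-3 * x)) == (u * z)): false | u := -2 | result -12 — matching result -12.
Across all 224 domain points the two functions coincide.
verdict: equivalent


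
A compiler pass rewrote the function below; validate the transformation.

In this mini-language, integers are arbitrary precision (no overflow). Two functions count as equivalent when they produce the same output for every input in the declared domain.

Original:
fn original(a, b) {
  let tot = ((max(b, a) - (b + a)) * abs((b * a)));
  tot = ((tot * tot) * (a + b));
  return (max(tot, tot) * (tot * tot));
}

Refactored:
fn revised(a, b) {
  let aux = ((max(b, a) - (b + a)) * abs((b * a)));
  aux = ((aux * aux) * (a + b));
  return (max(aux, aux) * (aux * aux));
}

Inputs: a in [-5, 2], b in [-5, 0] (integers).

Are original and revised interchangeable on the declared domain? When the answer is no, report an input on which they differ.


Side by side, the visible changes include: local variable names differ.
One worked example (a=2, b=0) — original: tot := 0 | tot := 0 | result 0; revised: aux := 0 | aux := 0 | result 0; agreement on 0.
Every one of the 48 inputs gives matching results.
verdict: equivalent


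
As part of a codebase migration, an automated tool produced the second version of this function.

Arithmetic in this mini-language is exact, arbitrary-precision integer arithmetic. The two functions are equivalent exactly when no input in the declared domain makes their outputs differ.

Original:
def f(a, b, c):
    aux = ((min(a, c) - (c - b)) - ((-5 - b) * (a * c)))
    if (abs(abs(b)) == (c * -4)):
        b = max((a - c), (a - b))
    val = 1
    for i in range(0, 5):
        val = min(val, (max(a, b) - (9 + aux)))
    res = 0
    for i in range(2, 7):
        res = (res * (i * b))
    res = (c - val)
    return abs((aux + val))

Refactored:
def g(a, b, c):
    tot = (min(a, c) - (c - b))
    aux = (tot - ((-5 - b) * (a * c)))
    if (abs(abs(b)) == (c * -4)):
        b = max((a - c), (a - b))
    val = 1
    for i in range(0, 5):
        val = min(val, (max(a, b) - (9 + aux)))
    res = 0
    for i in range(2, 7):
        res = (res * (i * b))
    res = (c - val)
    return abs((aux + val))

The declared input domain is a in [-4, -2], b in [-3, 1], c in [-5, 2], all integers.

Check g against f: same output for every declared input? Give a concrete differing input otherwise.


Behavior is preserved: although statement counts differ, plus local variable names differ, the outputs never diverge.
One worked example (a=-4, b=1, c=0) — f: aux=-3, then (abs(abs(b)) == (c * -4)) is false, then val=1, then (i=0), then val=-5, then (i=1), then val=-5, then (i=2), then val=-5, then (i=3), then val=-5, then (i=4), then val=-5, then res=0, then (i=2), then res=0, then (i=3), then res=0, then (i=4), then res=0, then (i=5), then res=0, then (i=6), then res=0, then res=5, then returns 8; g: tot=-3, then aux=-3, then (abs(abs(b)) == (c * -4)) is false, then val=1, then (i=0), then val=-5, then (i=1), then val=-5, then (i=2), then val=-5, then (i=3), then val=-5, then (i=4), then val=-5, then res=0, then (i=2), then res=0, then (i=3), then res=0, then (i=4), then res=0, then (i=5), then res=0, then (i=6), then res=0, then res=5, then returns 8; agreement on 8.
Checked all 120 inputs in the declared domain: the outputs agree on every one.
verdict: equivalent


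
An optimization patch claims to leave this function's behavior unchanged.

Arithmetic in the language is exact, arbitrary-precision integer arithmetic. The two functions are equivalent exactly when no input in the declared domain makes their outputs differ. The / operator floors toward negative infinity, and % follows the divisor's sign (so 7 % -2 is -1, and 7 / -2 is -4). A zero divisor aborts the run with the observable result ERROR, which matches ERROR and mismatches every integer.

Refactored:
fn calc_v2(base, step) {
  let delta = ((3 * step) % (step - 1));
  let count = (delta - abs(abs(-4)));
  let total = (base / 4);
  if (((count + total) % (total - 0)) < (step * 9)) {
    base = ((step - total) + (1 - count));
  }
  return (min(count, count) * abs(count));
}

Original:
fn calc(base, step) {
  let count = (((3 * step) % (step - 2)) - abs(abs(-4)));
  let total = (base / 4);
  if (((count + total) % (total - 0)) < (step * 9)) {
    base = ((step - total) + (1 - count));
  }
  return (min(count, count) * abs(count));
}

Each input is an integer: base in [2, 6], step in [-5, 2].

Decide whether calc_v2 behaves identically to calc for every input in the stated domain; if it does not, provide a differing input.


Run the pair on base=4, step=-5.
calc: count becomes -5; next total becomes 1; next (((count + total) % (total - 0)) < (step * 9)) evaluates to false; next final value -25
calc_v2: delta becomes -3; next count becomes -7; next total becomes 1; next (((count + total) % (total - 0)) < (step * 9)) evaluates to false; next final value -49
-25 and -49 differ, so these are not the same function on this domain.
verdict: not equivalent; witness: base=4, step=-5


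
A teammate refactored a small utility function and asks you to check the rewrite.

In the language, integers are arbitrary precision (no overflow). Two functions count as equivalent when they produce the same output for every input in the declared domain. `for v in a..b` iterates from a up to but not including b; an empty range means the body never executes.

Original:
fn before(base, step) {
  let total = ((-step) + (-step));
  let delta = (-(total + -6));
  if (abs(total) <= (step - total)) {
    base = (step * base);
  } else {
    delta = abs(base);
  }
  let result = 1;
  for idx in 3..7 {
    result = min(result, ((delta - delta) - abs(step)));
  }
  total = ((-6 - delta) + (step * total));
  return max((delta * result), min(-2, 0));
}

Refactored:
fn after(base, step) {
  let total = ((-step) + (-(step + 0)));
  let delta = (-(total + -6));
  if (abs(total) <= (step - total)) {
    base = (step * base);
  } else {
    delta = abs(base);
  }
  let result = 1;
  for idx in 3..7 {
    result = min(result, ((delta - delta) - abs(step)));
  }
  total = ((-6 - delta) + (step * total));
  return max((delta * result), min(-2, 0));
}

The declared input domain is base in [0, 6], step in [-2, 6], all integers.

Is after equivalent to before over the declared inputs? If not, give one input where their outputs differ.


The two versions differ — the changes include constant usage differs; arithmetic usage differs.
Tracing base=6, step=4: before: total becomes -8; next delta becomes 14; next (abs(total) <= (step - total)) evaluates to true; next base becomes 24; next result becomes 1; next at idx=3:; next result becomes -4; next at idx=4:; next result becomes -4; next at idx=5:; next result becomes -4; next at idx=6:; next result becomes -4; next total becomes -52; next final value -2 | after: total becomes -8; next delta becomes 14; next (abs(total) <= (step - total)) evaluates to true; next base becomes 24; next result becomes 1; next at idx=3:; next result becomes -4; next at idx=4:; next result becomes -4; next at idx=5:; next result becomes -4; next at idx=6:; next result becomes -4; next total becomes -52; next final value -2 — matching result -2.
Across all 63 domain points the two functions coincide.
verdict: equivalent


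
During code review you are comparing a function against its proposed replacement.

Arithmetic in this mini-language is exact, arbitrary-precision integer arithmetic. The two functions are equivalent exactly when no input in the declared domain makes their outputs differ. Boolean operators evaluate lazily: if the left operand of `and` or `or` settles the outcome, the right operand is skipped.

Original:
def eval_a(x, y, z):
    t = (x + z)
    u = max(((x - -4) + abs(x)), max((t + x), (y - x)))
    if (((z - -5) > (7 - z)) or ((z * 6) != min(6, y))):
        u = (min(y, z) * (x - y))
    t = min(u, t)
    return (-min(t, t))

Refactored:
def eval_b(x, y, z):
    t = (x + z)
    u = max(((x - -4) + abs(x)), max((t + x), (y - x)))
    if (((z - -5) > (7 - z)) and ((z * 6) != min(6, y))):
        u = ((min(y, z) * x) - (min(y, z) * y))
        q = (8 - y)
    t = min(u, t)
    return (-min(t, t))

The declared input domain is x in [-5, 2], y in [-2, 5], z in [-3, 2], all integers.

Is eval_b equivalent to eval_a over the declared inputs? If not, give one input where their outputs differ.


These are not equivalent — on x=-5, y=1, z=1 the outputs split (6 vs 4).
eval_a: t := -4 | u := 6 | (((z - -5) > (7 - z)) or ((z * 6) != min(6, y))): true | u := -6 | t := -6 | result 6
eval_b: t := -4 | u := 6 | (((z - -5) > (7 - z)) and ((z * 6) != min(6, y))): false | t := -4 | result 4
verdict: not equivalent; witness: x=-5, y=1, z=1


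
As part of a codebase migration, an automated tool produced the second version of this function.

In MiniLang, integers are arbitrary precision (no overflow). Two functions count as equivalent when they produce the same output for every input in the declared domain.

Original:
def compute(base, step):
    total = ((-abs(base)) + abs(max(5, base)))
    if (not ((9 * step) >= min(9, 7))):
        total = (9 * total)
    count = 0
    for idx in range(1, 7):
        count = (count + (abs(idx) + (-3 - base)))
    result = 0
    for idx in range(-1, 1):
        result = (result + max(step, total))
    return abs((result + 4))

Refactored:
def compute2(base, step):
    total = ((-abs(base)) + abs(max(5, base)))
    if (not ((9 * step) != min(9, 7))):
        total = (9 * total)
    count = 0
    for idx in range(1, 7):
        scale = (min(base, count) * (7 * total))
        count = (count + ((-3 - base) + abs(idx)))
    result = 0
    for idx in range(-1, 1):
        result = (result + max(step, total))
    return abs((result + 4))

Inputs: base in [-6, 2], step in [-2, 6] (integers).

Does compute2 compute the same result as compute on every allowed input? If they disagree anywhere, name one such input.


There is a counterexample at base=-6, step=-2: 0 on one side, 2 on the other.
compute: total = -1; (not ((9 * step) >= min(9, 7))) -> true; total = -9; count = 0; [idx=1]; count = 4; [idx=2]; count = 9; [idx=3]; count = 15; [idx=4]; count = 22; [idx=5]; count = 30; [idx=6]; count = 39; result = 0; [idx=-1]; result = -2; [idx=0]; result = -4; return 0
compute2: total = -1; (not ((9 * step) != min(9, 7))) -> false; count = 0; [idx=1]; scale = 42; count = 4; [idx=2]; scale = 42; count = 9; [idx=3]; scale = 42; count = 15; [idx=4]; scale = 42; count = 22; [idx=5]; scale = 42; count = 30; [idx=6]; scale = 42; count = 39; result = 0; [idx=-1]; result = -1; [idx=0]; result = -2; return 2
verdict: not equivalent; witness: base=-6, step=-2


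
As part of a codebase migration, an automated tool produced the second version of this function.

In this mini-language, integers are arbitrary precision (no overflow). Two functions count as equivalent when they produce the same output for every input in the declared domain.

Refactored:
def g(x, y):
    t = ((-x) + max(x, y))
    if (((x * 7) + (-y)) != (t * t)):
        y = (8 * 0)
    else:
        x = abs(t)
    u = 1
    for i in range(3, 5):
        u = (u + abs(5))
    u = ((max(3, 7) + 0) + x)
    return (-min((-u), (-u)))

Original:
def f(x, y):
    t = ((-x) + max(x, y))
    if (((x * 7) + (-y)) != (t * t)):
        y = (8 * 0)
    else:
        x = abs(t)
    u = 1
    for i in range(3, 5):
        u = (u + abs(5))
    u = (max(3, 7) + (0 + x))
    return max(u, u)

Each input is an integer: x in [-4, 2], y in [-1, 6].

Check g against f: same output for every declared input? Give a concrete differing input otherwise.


Although min/max/abs usage differs, 56/56 inputs agree.
verdict: equivalent


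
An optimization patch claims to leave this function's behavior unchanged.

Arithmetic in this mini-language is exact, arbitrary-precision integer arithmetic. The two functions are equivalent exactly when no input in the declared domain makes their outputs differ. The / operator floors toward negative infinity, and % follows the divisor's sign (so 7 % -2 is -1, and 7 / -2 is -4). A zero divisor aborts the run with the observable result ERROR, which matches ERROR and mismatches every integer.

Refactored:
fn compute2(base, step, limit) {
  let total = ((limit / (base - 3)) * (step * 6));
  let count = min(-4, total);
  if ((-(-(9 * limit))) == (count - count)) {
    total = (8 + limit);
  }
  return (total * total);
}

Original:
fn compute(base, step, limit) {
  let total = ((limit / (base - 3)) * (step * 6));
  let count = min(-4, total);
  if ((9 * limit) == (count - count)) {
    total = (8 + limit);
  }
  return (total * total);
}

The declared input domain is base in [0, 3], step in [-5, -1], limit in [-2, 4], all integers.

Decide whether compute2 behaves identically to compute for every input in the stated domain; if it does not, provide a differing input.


The two versions differ — the changes include same computation, different form.
One worked example (base=2, step=-4, limit=0) — compute: total = 0; count = -4; ((9 * limit) == (count - count)) -> true; total = 8; return 64; compute2: total = 0; count = -4; ((-(-(9 * limit))) == (count - count)) -> true; total = 8; return 64; agreement on 64.
Across all 140 domain points the two functions coincide.
verdict: equivalent


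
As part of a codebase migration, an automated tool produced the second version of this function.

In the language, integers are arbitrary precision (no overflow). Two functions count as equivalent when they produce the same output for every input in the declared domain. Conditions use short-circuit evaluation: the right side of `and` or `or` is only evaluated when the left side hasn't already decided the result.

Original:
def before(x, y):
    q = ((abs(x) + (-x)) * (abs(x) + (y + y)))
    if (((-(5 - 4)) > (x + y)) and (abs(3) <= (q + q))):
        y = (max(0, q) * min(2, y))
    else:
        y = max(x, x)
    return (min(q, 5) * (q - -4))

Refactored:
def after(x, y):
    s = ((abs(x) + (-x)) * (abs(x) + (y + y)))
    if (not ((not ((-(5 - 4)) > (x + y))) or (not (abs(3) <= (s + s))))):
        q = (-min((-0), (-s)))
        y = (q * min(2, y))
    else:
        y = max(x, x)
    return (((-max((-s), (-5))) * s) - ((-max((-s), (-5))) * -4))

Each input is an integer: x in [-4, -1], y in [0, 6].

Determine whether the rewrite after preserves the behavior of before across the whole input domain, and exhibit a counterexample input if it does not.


Equivalent — the differences include boolean connective usage differs; also arithmetic usage differs; also statement counts differ; also local variable names differ; also min/max/abs usage differs; also constant usage differs, yet no declared input distinguishes the two.
Spot check at x=-3, y=2 — before: q becomes 42; next (((-(5 - 4)) > (x + y)) and (abs(3) <= (q + q))) evaluates to false; next y becomes -3; next final value 230. after: s becomes 42; next (not ((not ((-(5 - 4)) > (x + y))) or (not (abs(3) <= (s + s))))) evaluates to false; next y becomes -3; next final value 230. Both give 230.
An exhaustive pass over the 28 declared inputs shows identical outputs.
verdict: equivalent


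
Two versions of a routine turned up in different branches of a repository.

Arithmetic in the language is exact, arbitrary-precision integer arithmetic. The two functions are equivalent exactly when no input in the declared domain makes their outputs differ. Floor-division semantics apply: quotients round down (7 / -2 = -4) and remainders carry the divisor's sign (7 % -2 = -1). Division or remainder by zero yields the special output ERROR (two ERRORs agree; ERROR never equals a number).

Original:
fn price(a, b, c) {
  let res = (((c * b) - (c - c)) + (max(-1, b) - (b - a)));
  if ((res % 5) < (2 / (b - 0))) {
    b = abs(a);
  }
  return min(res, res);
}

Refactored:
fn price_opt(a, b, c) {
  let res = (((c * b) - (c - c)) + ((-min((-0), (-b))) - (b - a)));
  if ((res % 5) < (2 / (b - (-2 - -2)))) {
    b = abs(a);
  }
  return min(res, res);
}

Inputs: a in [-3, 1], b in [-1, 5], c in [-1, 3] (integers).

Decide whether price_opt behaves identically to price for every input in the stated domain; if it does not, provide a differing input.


Try a=-3, b=-1, c=-1.
price: res becomes -2; next ((res % 5) < (2 / (b - 0))) evaluates to false; next final value -2
price_opt: res becomes -1; next ((res % 5) < (2 / (b - (-2 - -2)))) evaluates to false; next final value -1
-2 != -1, so the rewrite changes behavior.
verdict: not equivalent; witness: a=-3, b=-1, c=-1


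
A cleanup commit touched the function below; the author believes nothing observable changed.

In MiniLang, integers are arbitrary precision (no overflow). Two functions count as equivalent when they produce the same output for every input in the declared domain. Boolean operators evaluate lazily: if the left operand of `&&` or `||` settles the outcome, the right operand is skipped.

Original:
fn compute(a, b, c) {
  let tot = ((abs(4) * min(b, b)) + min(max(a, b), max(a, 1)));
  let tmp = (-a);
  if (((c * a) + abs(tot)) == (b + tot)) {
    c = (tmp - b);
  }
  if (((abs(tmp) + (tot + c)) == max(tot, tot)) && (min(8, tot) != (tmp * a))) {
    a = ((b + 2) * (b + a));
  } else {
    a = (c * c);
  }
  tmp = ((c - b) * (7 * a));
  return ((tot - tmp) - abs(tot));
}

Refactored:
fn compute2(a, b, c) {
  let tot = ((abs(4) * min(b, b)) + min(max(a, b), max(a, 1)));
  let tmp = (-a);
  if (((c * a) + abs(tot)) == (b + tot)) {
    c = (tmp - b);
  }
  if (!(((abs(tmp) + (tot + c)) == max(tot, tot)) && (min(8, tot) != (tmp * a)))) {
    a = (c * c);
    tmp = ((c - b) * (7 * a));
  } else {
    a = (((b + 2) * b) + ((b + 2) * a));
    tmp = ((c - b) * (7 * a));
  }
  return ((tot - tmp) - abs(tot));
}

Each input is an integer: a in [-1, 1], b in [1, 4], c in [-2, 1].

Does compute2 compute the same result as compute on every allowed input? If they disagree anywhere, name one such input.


Behavior is preserved: although statement counts differ; and constant usage differs; and boolean connective usage differs; and arithmetic usage differs, the outputs never diverge.
Spot check at a=1, b=4, c=1 — compute: tot = 17; tmp = -1; (((c * a) + abs(tot)) == (b + tot)) -> false; (((abs(tmp) + (tot + c)) == max(tot, tot)) && (min(8, tot) != (tmp * a))) -> false; a = 1; tmp = -21; return 21. compute2: tot = 17; tmp = -1; (((c * a) + abs(tot)) == (b + tot)) -> false; (!(((abs(tmp) + (tot + c)) == max(tot, tot)) && (min(8, tot) != (tmp * a)))) -> true; a = 1; tmp = -21; return 21. Both give 21.
Sweeping the whole domain (48 inputs) finds no disagreement.
verdict: equivalent


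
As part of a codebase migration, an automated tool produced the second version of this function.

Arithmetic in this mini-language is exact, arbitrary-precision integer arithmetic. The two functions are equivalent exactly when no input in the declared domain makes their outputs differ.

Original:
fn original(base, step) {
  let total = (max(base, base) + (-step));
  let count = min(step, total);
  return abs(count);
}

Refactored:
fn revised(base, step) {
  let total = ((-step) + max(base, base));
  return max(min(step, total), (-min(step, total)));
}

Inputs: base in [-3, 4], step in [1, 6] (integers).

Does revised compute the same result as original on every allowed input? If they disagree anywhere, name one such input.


The two are interchangeable: statement counts differ; also min/max/abs usage differs; also local variable names differ, and every declared input agrees.
Tracing base=-2, step=4: original: total := -6 | count := -6 | result 6 | revised: total := -6 | result 6 — matching result 6.
Across all 48 domain points the two functions coincide.
verdict: equivalent


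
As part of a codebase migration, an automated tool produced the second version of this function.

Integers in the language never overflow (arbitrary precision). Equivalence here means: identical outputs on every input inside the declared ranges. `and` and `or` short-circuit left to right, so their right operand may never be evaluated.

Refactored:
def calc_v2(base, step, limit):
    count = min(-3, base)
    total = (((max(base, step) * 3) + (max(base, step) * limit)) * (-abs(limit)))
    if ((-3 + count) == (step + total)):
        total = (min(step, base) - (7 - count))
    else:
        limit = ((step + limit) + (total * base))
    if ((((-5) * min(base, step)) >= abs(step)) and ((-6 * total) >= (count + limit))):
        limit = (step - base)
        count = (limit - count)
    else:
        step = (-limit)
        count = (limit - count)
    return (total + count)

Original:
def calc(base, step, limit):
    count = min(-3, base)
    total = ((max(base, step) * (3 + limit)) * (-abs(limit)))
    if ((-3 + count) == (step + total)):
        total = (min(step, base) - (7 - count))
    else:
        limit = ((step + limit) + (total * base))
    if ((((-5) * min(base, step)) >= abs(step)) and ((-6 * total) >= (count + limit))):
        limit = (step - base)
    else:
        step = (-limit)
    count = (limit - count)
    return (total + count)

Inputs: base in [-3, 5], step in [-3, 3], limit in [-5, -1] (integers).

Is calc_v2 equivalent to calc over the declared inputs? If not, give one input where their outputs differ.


Differences: arithmetic usage differs, statement counts differ, min/max/abs usage differs — yet all 315 inputs agree.
verdict: equivalent


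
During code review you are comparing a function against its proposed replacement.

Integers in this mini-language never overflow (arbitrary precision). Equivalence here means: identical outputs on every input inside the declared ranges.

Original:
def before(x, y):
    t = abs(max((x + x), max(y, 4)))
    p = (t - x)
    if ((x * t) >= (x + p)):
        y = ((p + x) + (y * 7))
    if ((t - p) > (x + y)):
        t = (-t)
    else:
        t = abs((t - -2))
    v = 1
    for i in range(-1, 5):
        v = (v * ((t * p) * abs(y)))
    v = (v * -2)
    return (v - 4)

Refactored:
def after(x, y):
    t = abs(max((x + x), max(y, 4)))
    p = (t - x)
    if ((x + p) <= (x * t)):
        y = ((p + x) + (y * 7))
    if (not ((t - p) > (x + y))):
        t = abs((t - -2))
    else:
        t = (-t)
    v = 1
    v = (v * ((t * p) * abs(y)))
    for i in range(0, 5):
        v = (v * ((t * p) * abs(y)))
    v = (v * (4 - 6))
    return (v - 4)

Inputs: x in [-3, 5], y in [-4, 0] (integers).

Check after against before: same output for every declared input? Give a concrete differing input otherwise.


Side by side, the visible changes include: boolean connective usage differs; and min/max/abs usage differs; and comparison usage differs; and statement counts differ; and loop structure differs; and arithmetic usage differs; and constant usage differs.
One worked example (x=4, y=0) — before: t=8, then p=4, then ((x * t) >= (x + p)) is true, then y=8, then ((t - p) > (x + y)) is false, then t=10, then v=1, then (i=-1), then v=320, then (i=0), then v=102400, then (i=1), then v=32768000, then (i=2), then v=10485760000, then (i=3), then v=3355443200000, then (i=4), then v=1073741824000000, then v=-2147483648000000, then returns -2147483648000004; after: t=8, then p=4, then ((x + p) <= (x * t)) is true, then y=8, then (not ((t - p) > (x + y))) is true, then t=10, then v=1, then v=320, then (i=0), then v=102400, then (i=1), then v=32768000, then (i=2), then v=10485760000, then (i=3), then v=3355443200000, then (i=4), then v=1073741824000000, then v=-2147483648000000, then returns -2147483648000004; agreement on -2147483648000004.
Sweeping the whole domain (45 inputs) finds no disagreement.
verdict: equivalent
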